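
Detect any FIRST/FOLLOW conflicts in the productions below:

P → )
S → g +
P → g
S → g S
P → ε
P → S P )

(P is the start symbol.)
A FIRST/FOLLOW conflict occurs when a non-terminal N has a nullable alternative N → β (β ⇒* ε) and another alternative N → α with FIRST(α) ∩ FOLLOW(N) ≠ ∅: on such a lookahead the parser cannot decide between expanding α and letting N vanish via β.

Nullable non-terminals: P.
FIRST sets used below: FIRST(S) = { 'g' }

P: nullable alternative(s) P → ε; FOLLOW(P) = { $, ')' }
  P → ): FIRST \ {ε} = { ')' } — overlaps FOLLOW(P) on { ')' }: CONFLICT
  P → g: FIRST \ {ε} = { 'g' } — disjoint from FOLLOW(P)
  P → ε: FIRST \ {ε} = { } — this is the only nullable alternative, skip
  P → S P ): FIRST \ {ε} = { 'g' } — disjoint from FOLLOW(P)

S has no nullable alternative, so no FIRST/FOLLOW check is needed there.

So the grammar has 1 FIRST/FOLLOW conflict (marked CONFLICT above).

Answer: Yes. P → ')' with FOLLOW(P) on { ')' }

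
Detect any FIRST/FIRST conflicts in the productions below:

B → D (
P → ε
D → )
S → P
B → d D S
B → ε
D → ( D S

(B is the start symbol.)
No FIRST/FIRST conflicts.

A FIRST/FIRST conflict occurs when two productions N → α and N → β for the same non-terminal have FIRST(α) ∩ FIRST(β) ≠ ∅ (with ε ∈ FIRST of a nullable right-hand side, so two nullable alternatives also conflict).

FIRST sets of the non-terminals at (or reachable through a nullable prefix from) the front of some alternative:
  FIRST(D) = { '(', ')' }

Productions for B:
  B → D (: FIRST = { '(', ')' }
  B → d D S: FIRST = { 'd' }
  B → ε: FIRST = { ε }
Productions for D:
  D → ): FIRST = { ')' }
  D → ( D S: FIRST = { '(' }
P, S have only one production, so no FIRST/FIRST conflict is possible there.

All alternatives of each non-terminal have pairwise disjoint FIRST sets.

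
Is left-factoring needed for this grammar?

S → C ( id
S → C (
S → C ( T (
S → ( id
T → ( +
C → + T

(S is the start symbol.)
Left-factoring is needed when two productions for the same non-terminal
share a common prefix on the right-hand side.

Productions for S:
  S → C ( id
  S → C (
  S → C ( T (
  S → ( id

Found common prefix 'C (' in productions for S

Answer: Yes, S has productions with common prefix 'C ('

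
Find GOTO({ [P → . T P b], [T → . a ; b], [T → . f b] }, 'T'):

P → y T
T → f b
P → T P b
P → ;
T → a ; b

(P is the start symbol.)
GOTO(I, 'T') = CLOSURE({ [A → αX.β] : [A → α.Xβ] ∈ I, X = 'T' })

Items with dot before 'T', with the dot advanced:
  [P → . T P b] → [P → T . P b]
Closure of the advanced items:
  [P → T . P b] has the dot before P: add [P → . y T], [P → . T P b], [P → . ;]
  [P → . T P b] has the dot before T: add [T → . f b], [T → . a ; b]

GOTO = { [P → . ;], [P → . T P b], [P → . y T], [P → T . P b], [T → . a ; b], [T → . f b] }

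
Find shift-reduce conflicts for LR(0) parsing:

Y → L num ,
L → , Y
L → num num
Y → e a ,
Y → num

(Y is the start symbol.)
A shift-reduce conflict occurs when an LR(0) state has both:
  - a complete (reduce) item [A → α .] (dot at the end), and
  - a shift item [B → β . c γ] (dot before a terminal).

Augment with Y' → Y and build the canonical LR(0) collection (I0 = CLOSURE({[Y' → . Y]}), then GOTO on every symbol after a dot until no new states appear). It has 12 states:
  I0: { [L → . , Y], [L → . num num], [Y → . L num ,], [Y → . e a ,], [Y → . num], [Y' → . Y] }  — shift
  I1: { [L → , . Y], [L → . , Y], [L → . num num], [Y → . L num ,], [Y → . e a ,], [Y → . num] }  — shift
  I2: { [Y → L . num ,] }  — shift
  I3: { [Y' → Y .] }  — accept
  I4: { [Y → e . a ,] }  — shift
  I5: { [L → num . num], [Y → num .] }  — shift, reduce
  I6: { [L → num num .] }  — reduce
  I7: { [Y → e a . ,] }  — shift
  I8: { [Y → e a , .] }  — reduce
  I9: { [Y → L num . ,] }  — shift
  I10: { [Y → L num , .] }  — reduce
  I11: { [L → , Y .] }  — reduce

I5 contains reduce item [Y → num .] and shift item [L → num . num] — shift-reduce conflict.

Answer: Yes — I5: [Y → num .] vs [L → num . num]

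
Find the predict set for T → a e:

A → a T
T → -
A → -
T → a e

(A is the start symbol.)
PREDICT(T → a e) = (FIRST(RHS) \ {ε}) ∪ (FOLLOW(T) if ε ∈ FIRST(RHS), i.e. RHS ⇒* ε)
FIRST(a e) = { 'a' }
ε ∉ FIRST(a e), so FOLLOW(T) is not added.
PREDICT(T → a e) = { 'a' }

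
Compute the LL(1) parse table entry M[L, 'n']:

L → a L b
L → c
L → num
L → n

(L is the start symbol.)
L → n

To find M[L, 'n'], we find productions for L where 'n' is in the predict set (PREDICT(N → α) = (FIRST(α) \ {ε}) ∪ (FOLLOW(N) if α ⇒* ε)).

L → a L b: PREDICT = { 'a' }
L → c: PREDICT = { 'c' }
L → num: PREDICT = { 'num' }
L → n: PREDICT = { 'n' }
  'n' is in predict set, so this production goes in M[L, 'n']

M[L, 'n'] = L → n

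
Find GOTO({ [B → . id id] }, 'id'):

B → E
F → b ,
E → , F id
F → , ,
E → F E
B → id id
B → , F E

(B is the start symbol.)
{ [B → id . id] }

GOTO(I, 'id') = CLOSURE({ [A → αX.β] : [A → α.Xβ] ∈ I, X = 'id' })

Items with dot before 'id', with the dot advanced:
  [B → . id id] → [B → id . id]
Closure adds nothing (no advanced item has the dot before a non-terminal).

GOTO = { [B → id . id] }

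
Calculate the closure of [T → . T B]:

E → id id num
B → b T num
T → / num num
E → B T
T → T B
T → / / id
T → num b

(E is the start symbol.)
{ [T → . / / id], [T → . / num num], [T → . T B], [T → . num b] }

To compute CLOSURE, for each item [A → α.Bβ] where B is a non-terminal, add [B → .γ] for all productions B → γ; repeat for the newly added items until nothing changes.

Start with: [T → . T B]
  [T → . T B] has the dot before T: add [T → . / num num], [T → . / / id], [T → . num b]
No further items can be added.

CLOSURE = { [T → . / / id], [T → . / num num], [T → . T B], [T → . num b] }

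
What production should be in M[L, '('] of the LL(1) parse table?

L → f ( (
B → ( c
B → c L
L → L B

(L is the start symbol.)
Empty (error entry)

To find M[L, '('], we find productions for L where '(' is in the predict set (PREDICT(N → α) = (FIRST(α) \ {ε}) ∪ (FOLLOW(N) if α ⇒* ε)).

Relevant sets:
  FIRST(L) = { 'f' }

L → f ( (: PREDICT = { 'f' }
L → L B: PREDICT = { 'f' }

M[L, '('] is empty (no production applies)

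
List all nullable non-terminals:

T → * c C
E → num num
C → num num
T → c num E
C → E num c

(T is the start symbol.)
There are no ε-productions, so no non-terminal can derive ε.
No non-terminals are nullable.

Answer: None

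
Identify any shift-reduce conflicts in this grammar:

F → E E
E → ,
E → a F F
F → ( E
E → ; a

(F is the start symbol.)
Augment with F' → F and build the canonical LR(0) collection (I0 = CLOSURE({[F' → . F]}), then GOTO on every symbol after a dot until no new states appear). It has 12 states:
  I0: { [E → . ,], [E → . ; a], [E → . a F F], [F → . ( E], [F → . E E], [F' → . F] }  — shift
  I1: { [E → . ,], [E → . ; a], [E → . a F F], [F → ( . E] }  — shift
  I2: { [E → , .] }  — reduce
  I3: { [E → ; . a] }  — shift
  I4: { [E → . ,], [E → . ; a], [E → . a F F], [F → E . E] }  — shift
  I5: { [F' → F .] }  — accept
  I6: { [E → . ,], [E → . ; a], [E → . a F F], [E → a . F F], [F → . ( E], [F → . E E] }  — shift
  I7: { [E → . ,], [E → . ; a], [E → . a F F], [E → a F . F], [F → . ( E], [F → . E E] }  — shift
  I8: { [E → a F F .] }  — reduce
  I9: { [F → E E .] }  — reduce
  I10: { [E → ; a .] }  — reduce
  I11: { [F → ( E .] }  — reduce

No state contains both a complete item and a shift item.

Answer: No shift-reduce conflicts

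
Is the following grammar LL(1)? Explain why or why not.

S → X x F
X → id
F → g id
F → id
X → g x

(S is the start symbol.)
Yes, the grammar is LL(1).

A grammar is LL(1) if for each non-terminal N with multiple productions, the predict sets of those productions are pairwise disjoint, where PREDICT(N → α) = (FIRST(α) \ {ε}) ∪ (FOLLOW(N) if α ⇒* ε).

For X:
  PREDICT(X → id) = { 'id' }
  PREDICT(X → g x) = { 'g' }
For F:
  PREDICT(F → g id) = { 'g' }
  PREDICT(F → id) = { 'id' }
S has a single production, so nothing to check there.

All predict sets are disjoint. The grammar IS LL(1).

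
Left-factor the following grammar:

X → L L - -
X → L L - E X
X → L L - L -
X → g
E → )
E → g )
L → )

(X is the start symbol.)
X → L L - X'
X' → -
X' → E X
X' → L -
X → g
E → )
E → g )
L → )

Left-factoring transforms A → αβ₁ | αβ₂ into A → αA' and A' → β₁ | β₂
(α is the longest common prefix among the alternatives). Repeat until
no nonterminal has two alternatives with a common prefix.

Round 1: X has alternatives sharing prefix 'L L -'. Introduce X': X → L L - X'
  Add: X' → -
  Add: X' → E X
  Add: X' → L -

No remaining common prefixes — done.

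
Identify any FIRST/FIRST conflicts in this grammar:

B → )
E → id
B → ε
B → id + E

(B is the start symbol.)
A FIRST/FIRST conflict occurs when two productions N → α and N → β for the same non-terminal have FIRST(α) ∩ FIRST(β) ≠ ∅ (with ε ∈ FIRST of a nullable right-hand side, so two nullable alternatives also conflict).

Productions for B:
  B → ): FIRST = { ')' }
  B → ε: FIRST = { ε }
  B → id + E: FIRST = { 'id' }
E has only one production, so no FIRST/FIRST conflict is possible there.

All alternatives of each non-terminal have pairwise disjoint FIRST sets.

Answer: No FIRST/FIRST conflicts.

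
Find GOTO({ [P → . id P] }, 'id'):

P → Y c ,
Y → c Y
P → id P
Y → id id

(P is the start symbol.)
GOTO(I, 'id') = CLOSURE({ [A → αX.β] : [A → α.Xβ] ∈ I, X = 'id' })

Items with dot before 'id', with the dot advanced:
  [P → . id P] → [P → id . P]
Closure of the advanced items:
  [P → id . P] has the dot before P: add [P → . Y c ,], [P → . id P]
  [P → . Y c ,] has the dot before Y: add [Y → . c Y], [Y → . id id]

GOTO = { [P → . Y c ,], [P → . id P], [P → id . P], [Y → . c Y], [Y → . id id] }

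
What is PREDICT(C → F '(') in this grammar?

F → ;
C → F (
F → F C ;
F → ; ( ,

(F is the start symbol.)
{ ';' }

PREDICT(C → F '(') = (FIRST(RHS) \ {ε}) ∪ (FOLLOW(C) if ε ∈ FIRST(RHS), i.e. RHS ⇒* ε)
FIRST(F) = { ';' }
FIRST(F '(') = { ';' }
ε ∉ FIRST(F '('), so FOLLOW(C) is not added.
PREDICT(C → F '(') = { ';' }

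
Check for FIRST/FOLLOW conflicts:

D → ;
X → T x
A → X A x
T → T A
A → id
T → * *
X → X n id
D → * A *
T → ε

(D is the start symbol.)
Nullable non-terminals: T.
FIRST sets used below: FIRST(T) = { '*', 'id', 'x', ε }, FIRST(A) = { '*', 'id', 'x' }

T: nullable alternative(s) T → ε; FOLLOW(T) = { '*', 'id', 'x' }
  T → T A: FIRST \ {ε} = { '*', 'id', 'x' } — overlaps FOLLOW(T) on { '*', 'id', 'x' }: CONFLICT
  T → * *: FIRST \ {ε} = { '*' } — overlaps FOLLOW(T) on { '*' }: CONFLICT
  T → ε: FIRST \ {ε} = { } — this is the only nullable alternative, skip

A, D, X have no nullable alternative, so no FIRST/FOLLOW check is needed there.

So the grammar has 2 FIRST/FOLLOW conflicts (marked CONFLICT above).

Answer: Yes. T → T A with FOLLOW(T) on { '*', 'id', 'x' }; T → '*' '*' with FOLLOW(T) on { '*' }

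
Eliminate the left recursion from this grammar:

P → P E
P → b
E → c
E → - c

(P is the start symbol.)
P → b P'
P' → E P'
P' → ε
E → c
E → - c

P is directly left-recursive. The standard transformation for
  A → A α₁ | ... | A α_m | β₁ | ... | β_n
is
  A  → β₁ A' | ... | β_n A'
  A' → α₁ A' | ... | α_m A' | ε

P → b becomes P → b P'
P → P E becomes P' → E P'
Add P' → ε

Productions for other non-terminals are unchanged:
  E → c
  E → - c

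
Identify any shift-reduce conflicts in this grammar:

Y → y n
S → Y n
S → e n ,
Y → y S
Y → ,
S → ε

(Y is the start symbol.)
A shift-reduce conflict occurs when an LR(0) state has both:
  - a complete (reduce) item [A → α .] (dot at the end), and
  - a shift item [B → β . c γ] (dot before a terminal).

Augment with Y' → Y and build the canonical LR(0) collection (I0 = CLOSURE({[Y' → . Y]}), then GOTO on every symbol after a dot until no new states appear). It has 11 states:
  I0: { [Y → . ,], [Y → . y S], [Y → . y n], [Y' → . Y] }  — shift
  I1: { [Y → , .] }  — reduce
  I2: { [Y' → Y .] }  — accept
  I3: { [S → . Y n], [S → . e n ,], [S → .], [Y → . ,], [Y → . y S], [Y → . y n], [Y → y . S], [Y → y . n] }  — shift, reduce
  I4: { [Y → y S .] }  — reduce
  I5: { [S → Y . n] }  — shift
  I6: { [S → e . n ,] }  — shift
  I7: { [Y → y n .] }  — reduce
  I8: { [S → e n . ,] }  — shift
  I9: { [S → e n , .] }  — reduce
  I10: { [S → Y n .] }  — reduce

I3 contains reduce item [S → .] and shift items [S → . e n ,], [Y → . ,], [Y → . y S], [Y → . y n], [Y → y . n] — shift-reduce conflict.

Answer: Yes — I3: [S → .] vs [S → . e n ,]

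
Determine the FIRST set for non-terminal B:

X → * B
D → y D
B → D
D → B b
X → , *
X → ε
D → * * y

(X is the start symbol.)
{ '*', 'y' }

To compute FIRST(B), examine every production with B on the left-hand side, reading each right-hand side left to right until a non-nullable symbol is reached.

FIRST sets of the other non-terminals involved (by the same procedure, iterated to a fixed point):
  FIRST(D) = { '*', 'y' }

From B → D:
  - D is a non-terminal: add FIRST(D) \ {ε} = { '*', 'y' }
    D is not nullable, so stop

Collecting: FIRST(B) = { '*', 'y' }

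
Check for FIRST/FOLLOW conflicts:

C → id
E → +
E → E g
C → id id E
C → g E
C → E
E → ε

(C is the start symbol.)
A FIRST/FOLLOW conflict occurs when a non-terminal N has a nullable alternative N → β (β ⇒* ε) and another alternative N → α with FIRST(α) ∩ FOLLOW(N) ≠ ∅: on such a lookahead the parser cannot decide between expanding α and letting N vanish via β.

Nullable non-terminals: C, E.
FIRST sets used below: FIRST(E) = { '+', 'g', ε }

C: nullable alternative(s) C → E; FOLLOW(C) = { $ }
  C → id: FIRST \ {ε} = { 'id' } — disjoint from FOLLOW(C)
  C → id id E: FIRST \ {ε} = { 'id' } — disjoint from FOLLOW(C)
  C → g E: FIRST \ {ε} = { 'g' } — disjoint from FOLLOW(C)
  C → E: FIRST \ {ε} = { '+', 'g' } — this is the only nullable alternative, skip

E: nullable alternative(s) E → ε; FOLLOW(E) = { $, 'g' }
  E → +: FIRST \ {ε} = { '+' } — disjoint from FOLLOW(E)
  E → E g: FIRST \ {ε} = { '+', 'g' } — overlaps FOLLOW(E) on { 'g' }: CONFLICT
  E → ε: FIRST \ {ε} = { } — this is the only nullable alternative, skip

So the grammar has 1 FIRST/FOLLOW conflict (marked CONFLICT above).

Answer: Yes. E → E g with FOLLOW(E) on { 'g' }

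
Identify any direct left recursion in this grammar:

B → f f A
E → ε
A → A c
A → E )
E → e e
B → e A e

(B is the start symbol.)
Direct left recursion occurs when N → N α for some non-terminal N (the right-hand side begins with the left-hand side itself).

B → f f A: starts with f
E → ε: starts with ε
A → A c: LEFT RECURSIVE (starts with A)
A → E ): starts with E
E → e e: starts with e
B → e A e: starts with e

The grammar has direct left recursion on: A.

Answer: Yes, A is left-recursive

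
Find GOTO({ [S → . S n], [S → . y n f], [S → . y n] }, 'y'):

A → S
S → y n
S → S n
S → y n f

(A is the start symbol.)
{ [S → y . n f], [S → y . n] }

GOTO(I, 'y') = CLOSURE({ [A → αX.β] : [A → α.Xβ] ∈ I, X = 'y' })

Items with dot before 'y', with the dot advanced:
  [S → . y n] → [S → y . n]
  [S → . y n f] → [S → y . n f]
Closure adds nothing (no advanced item has the dot before a non-terminal).

GOTO = { [S → y . n f], [S → y . n] }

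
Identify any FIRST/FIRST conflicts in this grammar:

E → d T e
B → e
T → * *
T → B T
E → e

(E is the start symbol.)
FIRST sets of the non-terminals at (or reachable through a nullable prefix from) the front of some alternative:
  FIRST(B) = { 'e' }

Productions for E:
  E → d T e: FIRST = { 'd' }
  E → e: FIRST = { 'e' }
Productions for T:
  T → * *: FIRST = { '*' }
  T → B T: FIRST = { 'e' }
B has only one production, so no FIRST/FIRST conflict is possible there.

All alternatives of each non-terminal have pairwise disjoint FIRST sets.

Answer: No FIRST/FIRST conflicts.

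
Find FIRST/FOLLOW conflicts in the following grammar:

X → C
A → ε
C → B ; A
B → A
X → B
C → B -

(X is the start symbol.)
No FIRST/FOLLOW conflicts.

A FIRST/FOLLOW conflict occurs when a non-terminal N has a nullable alternative N → β (β ⇒* ε) and another alternative N → α with FIRST(α) ∩ FOLLOW(N) ≠ ∅: on such a lookahead the parser cannot decide between expanding α and letting N vanish via β.

Nullable non-terminals: A, B, X.
FIRST sets used below: FIRST(C) = { '-', ';' }, FIRST(B) = { ε }
A has a nullable alternative but only one production, so nothing to check.
B has a nullable alternative but only one production, so nothing to check.

X: nullable alternative(s) X → B; FOLLOW(X) = { $ }
  X → C: FIRST \ {ε} = { '-', ';' } — disjoint from FOLLOW(X)
  X → B: FIRST \ {ε} = { } — this is the only nullable alternative, skip

C has no nullable alternative, so no FIRST/FOLLOW check is needed there.

No FIRST/FOLLOW conflicts found.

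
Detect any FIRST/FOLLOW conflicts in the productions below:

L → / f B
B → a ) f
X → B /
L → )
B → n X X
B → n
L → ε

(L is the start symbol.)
Nullable non-terminals: L.

L: nullable alternative(s) L → ε; FOLLOW(L) = { $ }
  L → / f B: FIRST \ {ε} = { '/' } — disjoint from FOLLOW(L)
  L → ): FIRST \ {ε} = { ')' } — disjoint from FOLLOW(L)
  L → ε: FIRST \ {ε} = { } — this is the only nullable alternative, skip

B, X have no nullable alternative, so no FIRST/FOLLOW check is needed there.

No FIRST/FOLLOW conflicts found.

Answer: No FIRST/FOLLOW conflicts.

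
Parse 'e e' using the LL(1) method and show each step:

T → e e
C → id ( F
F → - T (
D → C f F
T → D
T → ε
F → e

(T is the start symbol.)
Stack is shown with the top on the left.

Stack  Input  Action
--------------------
T $    e e $  output T → e e
e e $  e e $  match 'e'
e $    e $    match 'e'
$      $      accept

The string is accepted.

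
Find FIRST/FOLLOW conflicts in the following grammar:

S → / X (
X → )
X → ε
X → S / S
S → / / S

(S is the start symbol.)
No FIRST/FOLLOW conflicts.

A FIRST/FOLLOW conflict occurs when a non-terminal N has a nullable alternative N → β (β ⇒* ε) and another alternative N → α with FIRST(α) ∩ FOLLOW(N) ≠ ∅: on such a lookahead the parser cannot decide between expanding α and letting N vanish via β.

Nullable non-terminals: X.
FIRST sets used below: FIRST(S) = { '/' }

X: nullable alternative(s) X → ε; FOLLOW(X) = { '(' }
  X → ): FIRST \ {ε} = { ')' } — disjoint from FOLLOW(X)
  X → ε: FIRST \ {ε} = { } — this is the only nullable alternative, skip
  X → S / S: FIRST \ {ε} = { '/' } — disjoint from FOLLOW(X)

S has no nullable alternative, so no FIRST/FOLLOW check is needed there.

No FIRST/FOLLOW conflicts found.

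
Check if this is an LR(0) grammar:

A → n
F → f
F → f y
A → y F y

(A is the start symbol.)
No. Shift-reduce conflict between [F → f .] and [F → f . y]

A grammar is LR(0) if no state in the canonical LR(0) collection has:
  - both a shift item (dot before a terminal) and a complete item (shift-reduce conflict), or
  - two or more complete items (reduce-reduce conflict; the accept item [A' → A .] counts as a complete item here).

Augment with A' → A and build the canonical LR(0) collection (I0 = CLOSURE({[A' → . A]}), then GOTO on every symbol after a dot until no new states appear). It has 8 states:
  I0: { [A → . n], [A → . y F y], [A' → . A] }  — shift
  I1: { [A' → A .] }  — accept
  I2: { [A → n .] }  — reduce
  I3: { [A → y . F y], [F → . f y], [F → . f] }  — shift
  I4: { [A → y F . y] }  — shift
  I5: { [F → f . y], [F → f .] }  — shift, reduce
  I6: { [F → f y .] }  — reduce
  I7: { [A → y F y .] }  — reduce

Conflict in state I5:
  Shift-reduce conflict between [F → f .] and [F → f . y]
So the grammar is NOT LR(0).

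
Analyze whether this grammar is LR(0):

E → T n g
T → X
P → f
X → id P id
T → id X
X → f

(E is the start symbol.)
No. Reduce-reduce conflict: [P → f .] and [X → f .]

A grammar is LR(0) if no state in the canonical LR(0) collection has:
  - both a shift item (dot before a terminal) and a complete item (shift-reduce conflict), or
  - two or more complete items (reduce-reduce conflict; the accept item [E' → E .] counts as a complete item here).

Augment with E' → E and build the canonical LR(0) collection (I0 = CLOSURE({[E' → . E]}), then GOTO on every symbol after a dot until no new states appear). It has 14 states:
  I0: { [E → . T n g], [E' → . E], [T → . X], [T → . id X], [X → . f], [X → . id P id] }  — shift
  I1: { [E' → E .] }  — accept
  I2: { [E → T . n g] }  — shift
  I3: { [T → X .] }  — reduce
  I4: { [X → f .] }  — reduce
  I5: { [P → . f], [T → id . X], [X → . f], [X → . id P id], [X → id . P id] }  — shift
  I6: { [X → id P . id] }  — shift
  I7: { [T → id X .] }  — reduce
  I8: { [P → f .], [X → f .] }  — 2 reduces
  I9: { [P → . f], [X → id . P id] }  — shift
  I10: { [P → f .] }  — reduce
  I11: { [X → id P id .] }  — reduce
  I12: { [E → T n . g] }  — shift
  I13: { [E → T n g .] }  — reduce

Conflict in state I8:
  Reduce-reduce conflict: [P → f .] and [X → f .]
So the grammar is NOT LR(0).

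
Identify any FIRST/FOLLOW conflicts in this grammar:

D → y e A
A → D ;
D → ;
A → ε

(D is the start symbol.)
A FIRST/FOLLOW conflict occurs when a non-terminal N has a nullable alternative N → β (β ⇒* ε) and another alternative N → α with FIRST(α) ∩ FOLLOW(N) ≠ ∅: on such a lookahead the parser cannot decide between expanding α and letting N vanish via β.

Nullable non-terminals: A.
FIRST sets used below: FIRST(D) = { ';', 'y' }

A: nullable alternative(s) A → ε; FOLLOW(A) = { $, ';' }
  A → D ;: FIRST \ {ε} = { ';', 'y' } — overlaps FOLLOW(A) on { ';' }: CONFLICT
  A → ε: FIRST \ {ε} = { } — this is the only nullable alternative, skip

D has no nullable alternative, so no FIRST/FOLLOW check is needed there.

So the grammar has 1 FIRST/FOLLOW conflict (marked CONFLICT above).

Answer: Yes. A → D ';' with FOLLOW(A) on { ';' }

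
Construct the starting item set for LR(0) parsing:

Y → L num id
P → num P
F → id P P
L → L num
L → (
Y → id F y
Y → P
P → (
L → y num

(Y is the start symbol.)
{ [L → . (], [L → . L num], [L → . y num], [P → . (], [P → . num P], [Y → . L num id], [Y → . P], [Y → . id F y], [Y' → . Y] }

First, augment the grammar with Y' → Y
I₀ = CLOSURE({ [Y' → . Y] }):
  [Y' → . Y] has the dot before Y: add [Y → . L num id], [Y → . id F y], [Y → . P]
  [Y → . L num id] has the dot before L: add [L → . L num], [L → . (], [L → . y num]
  [Y → . P] has the dot before P: add [P → . num P], [P → . (]
No further items can be added.

I₀ = { [L → . (], [L → . L num], [L → . y num], [P → . (], [P → . num P], [Y → . L num id], [Y → . P], [Y → . id F y], [Y' → . Y] }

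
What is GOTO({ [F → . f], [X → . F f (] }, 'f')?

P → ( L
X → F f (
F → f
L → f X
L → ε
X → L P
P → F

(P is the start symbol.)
GOTO(I, 'f') = CLOSURE({ [A → αX.β] : [A → α.Xβ] ∈ I, X = 'f' })

Items with dot before 'f', with the dot advanced:
  [F → . f] → [F → f .]
Closure adds nothing (no advanced item has the dot before a non-terminal).

GOTO = { [F → f .] }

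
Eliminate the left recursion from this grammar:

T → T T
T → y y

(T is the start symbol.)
T is directly left-recursive. The standard transformation for
  A → A α₁ | ... | A α_m | β₁ | ... | β_n
is
  A  → β₁ A' | ... | β_n A'
  A' → α₁ A' | ... | α_m A' | ε

T → y y becomes T → y y T'
T → T T becomes T' → T T'
Add T' → ε

Resulting grammar:
T → y y T'
T' → T T'
T' → ε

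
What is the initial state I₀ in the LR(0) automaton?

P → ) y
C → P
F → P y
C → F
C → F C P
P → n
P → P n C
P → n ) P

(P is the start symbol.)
First, augment the grammar with P' → P
I₀ = CLOSURE({ [P' → . P] }):
  [P' → . P] has the dot before P: add [P → . ) y], [P → . n], [P → . P n C], [P → . n ) P]
No further items can be added.

I₀ = { [P → . ) y], [P → . P n C], [P → . n ) P], [P → . n], [P' → . P] }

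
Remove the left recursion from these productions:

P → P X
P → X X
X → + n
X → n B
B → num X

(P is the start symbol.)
P is directly left-recursive. The standard transformation for
  A → A α₁ | ... | A α_m | β₁ | ... | β_n
is
  A  → β₁ A' | ... | β_n A'
  A' → α₁ A' | ... | α_m A' | ε

P → X X becomes P → X X P'
P → P X becomes P' → X P'
Add P' → ε

Productions for other non-terminals are unchanged:
  X → + n
  X → n B
  B → num X

Resulting grammar:
P → X X P'
P' → X P'
P' → ε
X → + n
X → n B
B → num X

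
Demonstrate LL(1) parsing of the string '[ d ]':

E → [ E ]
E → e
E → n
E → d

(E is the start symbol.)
LL(1) parsing maintains a stack (initially the start symbol over $) and the input. At each step: if the stack top is a terminal, match it against the current input token; if it is a non-terminal N, replace it with the RHS of M[N, lookahead] (the unique production whose predict set contains the lookahead).

Stack is shown with the top on the left.

Stack    Input    Action
------------------------
E $      [ d ] $  output E → [ E ]
[ E ] $  [ d ] $  match '['
E ] $    d ] $    output E → d
d ] $    d ] $    match 'd'
] $      ] $      match ']'
$        $        accept

The string is accepted.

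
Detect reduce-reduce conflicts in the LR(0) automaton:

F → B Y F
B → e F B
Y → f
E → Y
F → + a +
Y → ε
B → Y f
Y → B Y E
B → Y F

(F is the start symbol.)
Yes — I8: [B → e F B .] vs [Y → .]; I13: [E → Y .] vs [Y → .]; I14: [B → Y f .] vs [Y → f .]; I16: [B → Y F .] vs [F → B Y F .]

A reduce-reduce conflict occurs when an LR(0) state has two complete items [A → α .] and [B → β .] — both call for a reduction, and with no lookahead the parser cannot choose between them.

Augment with F' → F and build the canonical LR(0) collection (I0 = CLOSURE({[F' → . F]}), then GOTO on every symbol after a dot until no new states appear). It has 19 states:
  I0: { [B → . Y F], [B → . Y f], [B → . e F B], [F → . + a +], [F → . B Y F], [F' → . F], [Y → . B Y E], [Y → . f], [Y → .] }  — shift, reduce
  I1: { [F → + . a +] }  — shift
  I2: { [B → . Y F], [B → . Y f], [B → . e F B], [F → B . Y F], [Y → . B Y E], [Y → . f], [Y → .], [Y → B . Y E] }  — shift, reduce
  I3: { [F' → F .] }  — accept
  I4: { [B → . Y F], [B → . Y f], [B → . e F B], [B → Y . F], [B → Y . f], [F → . + a +], [F → . B Y F], [Y → . B Y E], [Y → . f], [Y → .] }  — shift, reduce
  I5: { [B → . Y F], [B → . Y f], [B → . e F B], [B → e . F B], [F → . + a +], [F → . B Y F], [Y → . B Y E], [Y → . f], [Y → .] }  — shift, reduce
  I6: { [Y → f .] }  — reduce
  I7: { [B → . Y F], [B → . Y f], [B → . e F B], [B → e F . B], [Y → . B Y E], [Y → . f], [Y → .] }  — shift, reduce
  I8: { [B → . Y F], [B → . Y f], [B → . e F B], [B → e F B .], [Y → . B Y E], [Y → . f], [Y → .], [Y → B . Y E] }  — shift, 2 reduces
  I9: { [B → . Y F], [B → . Y f], [B → . e F B], [Y → . B Y E], [Y → . f], [Y → .], [Y → B . Y E] }  — shift, reduce
  I10: { [B → . Y F], [B → . Y f], [B → . e F B], [B → Y . F], [B → Y . f], [E → . Y], [F → . + a +], [F → . B Y F], [Y → . B Y E], [Y → . f], [Y → .], [Y → B Y . E] }  — shift, reduce
  I11: { [Y → B Y E .] }  — reduce
  I12: { [B → Y F .] }  — reduce
  I13: { [B → . Y F], [B → . Y f], [B → . e F B], [B → Y . F], [B → Y . f], [E → Y .], [F → . + a +], [F → . B Y F], [Y → . B Y E], [Y → . f], [Y → .] }  — shift, 2 reduces
  I14: { [B → Y f .], [Y → f .] }  — 2 reduces
  I15: { [B → . Y F], [B → . Y f], [B → . e F B], [B → Y . F], [B → Y . f], [E → . Y], [F → . + a +], [F → . B Y F], [F → B Y . F], [Y → . B Y E], [Y → . f], [Y → .], [Y → B Y . E] }  — shift, reduce
  I16: { [B → Y F .], [F → B Y F .] }  — 2 reduces
  I17: { [F → + a . +] }  — shift
  I18: { [F → + a + .] }  — reduce

I8 contains complete items [B → e F B .], [Y → .] — reduce-reduce conflict.
I13 contains complete items [E → Y .], [Y → .] — reduce-reduce conflict.
I14 contains complete items [B → Y f .], [Y → f .] — reduce-reduce conflict.
I16 contains complete items [B → Y F .], [F → B Y F .] — reduce-reduce conflict.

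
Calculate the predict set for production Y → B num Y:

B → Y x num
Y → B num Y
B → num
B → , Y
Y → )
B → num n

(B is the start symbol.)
PREDICT(Y → B num Y) = (FIRST(RHS) \ {ε}) ∪ (FOLLOW(Y) if ε ∈ FIRST(RHS), i.e. RHS ⇒* ε)
FIRST(B) = { ')', ',', 'num' }
FIRST(B num Y) = { ')', ',', 'num' }
ε ∉ FIRST(B num Y), so FOLLOW(Y) is not added.
PREDICT(Y → B num Y) = { ')', ',', 'num' }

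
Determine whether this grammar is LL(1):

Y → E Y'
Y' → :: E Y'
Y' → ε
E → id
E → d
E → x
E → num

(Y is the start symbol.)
Relevant sets:
  FOLLOW(Y') = { $ }

For Y':
  PREDICT(Y' → :: E Y') = { '::' }
  PREDICT(Y' → ε) = { $ }
For E:
  PREDICT(E → id) = { 'id' }
  PREDICT(E → d) = { 'd' }
  PREDICT(E → x) = { 'x' }
  PREDICT(E → num) = { 'num' }
Y has a single production, so nothing to check there.

All predict sets are disjoint. The grammar IS LL(1).

Answer: Yes, the grammar is LL(1).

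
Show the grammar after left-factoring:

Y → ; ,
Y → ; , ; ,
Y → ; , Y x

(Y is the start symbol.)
Left-factoring transforms A → αβ₁ | αβ₂ into A → αA' and A' → β₁ | β₂
(α is the longest common prefix among the alternatives). Repeat until
no nonterminal has two alternatives with a common prefix.

Round 1: Y has alternatives sharing prefix '; ,'. Introduce Y': Y → ; , Y'
  Add: Y' → ε
  Add: Y' → ; ,
  Add: Y' → Y x

No remaining common prefixes — done.

Resulting grammar:
Y → ; , Y'
Y' → ε
Y' → ; ,
Y' → Y x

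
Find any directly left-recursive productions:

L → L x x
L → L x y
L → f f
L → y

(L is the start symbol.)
Direct left recursion occurs when N → N α for some non-terminal N (the right-hand side begins with the left-hand side itself).

L → L x x: LEFT RECURSIVE (starts with L)
L → L x y: LEFT RECURSIVE (starts with L)
L → f f: starts with f
L → y: starts with y

The grammar has direct left recursion on: L.

Answer: Yes, L is left-recursive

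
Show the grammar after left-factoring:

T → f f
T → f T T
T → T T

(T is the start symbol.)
T → f T'
T' → f
T' → T T
T → T T

Left-factoring transforms A → αβ₁ | αβ₂ into A → αA' and A' → β₁ | β₂
(α is the longest common prefix among the alternatives). Repeat until
no nonterminal has two alternatives with a common prefix.

Round 1: T has alternatives sharing prefix 'f'. Introduce T': T → f T'
  Add: T' → f
  Add: T' → T T

No remaining common prefixes — done.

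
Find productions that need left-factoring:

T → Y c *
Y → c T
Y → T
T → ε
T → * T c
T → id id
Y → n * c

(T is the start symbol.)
No, left-factoring is not needed

Left-factoring is needed when two productions for the same non-terminal
share a common prefix on the right-hand side.

Productions for T:
  T → Y c *
  T → ε
  T → * T c
  T → id id
Productions for Y:
  Y → c T
  Y → T
  Y → n * c

No common prefixes found.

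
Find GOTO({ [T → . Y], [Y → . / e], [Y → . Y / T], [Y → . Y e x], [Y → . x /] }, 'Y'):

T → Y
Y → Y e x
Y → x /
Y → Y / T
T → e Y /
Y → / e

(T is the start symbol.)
GOTO(I, 'Y') = CLOSURE({ [A → αX.β] : [A → α.Xβ] ∈ I, X = 'Y' })

Items with dot before 'Y', with the dot advanced:
  [T → . Y] → [T → Y .]
  [Y → . Y / T] → [Y → Y . / T]
  [Y → . Y e x] → [Y → Y . e x]
Closure adds nothing (no advanced item has the dot before a non-terminal).

GOTO = { [T → Y .], [Y → Y . / T], [Y → Y . e x] }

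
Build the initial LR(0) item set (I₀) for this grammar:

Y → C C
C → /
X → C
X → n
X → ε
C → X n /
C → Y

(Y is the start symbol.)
First, augment the grammar with Y' → Y
I₀ = CLOSURE({ [Y' → . Y] }):
  [Y' → . Y] has the dot before Y: add [Y → . C C]
  [Y → . C C] has the dot before C: add [C → . /], [C → . X n /], [C → . Y]
  [C → . X n /] has the dot before X: add [X → . C], [X → . n], [X → .]
No further items can be added.

I₀ = { [C → . /], [C → . X n /], [C → . Y], [X → . C], [X → . n], [X → .], [Y → . C C], [Y' → . Y] }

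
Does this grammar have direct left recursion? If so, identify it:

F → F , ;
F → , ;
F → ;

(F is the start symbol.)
Yes, F is left-recursive

Direct left recursion occurs when N → N α for some non-terminal N (the right-hand side begins with the left-hand side itself).

F → F , ;: LEFT RECURSIVE (starts with F)
F → , ;: starts with ','
F → ;: starts with ';'

The grammar has direct left recursion on: F.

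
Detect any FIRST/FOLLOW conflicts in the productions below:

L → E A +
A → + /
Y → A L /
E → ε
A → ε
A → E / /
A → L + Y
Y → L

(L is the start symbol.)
Nullable non-terminals: A, E.
FIRST sets used below: FIRST(E) = { ε }, FIRST(L) = { '+', '/' }

A: nullable alternative(s) A → ε; FOLLOW(A) = { '+', '/' }
  A → + /: FIRST \ {ε} = { '+' } — overlaps FOLLOW(A) on { '+' }: CONFLICT
  A → ε: FIRST \ {ε} = { } — this is the only nullable alternative, skip
  A → E / /: FIRST \ {ε} = { '/' } — overlaps FOLLOW(A) on { '/' }: CONFLICT
  A → L + Y: FIRST \ {ε} = { '+', '/' } — overlaps FOLLOW(A) on { '+', '/' }: CONFLICT
E has a nullable alternative but only one production, so nothing to check.

L, Y have no nullable alternative, so no FIRST/FOLLOW check is needed there.

So the grammar has 3 FIRST/FOLLOW conflicts (marked CONFLICT above).

Answer: Yes. A → '+' '/' with FOLLOW(A) on { '+' }; A → E '/' '/' with FOLLOW(A) on { '/' }; A → L '+' Y with FOLLOW(A) on { '+', '/' }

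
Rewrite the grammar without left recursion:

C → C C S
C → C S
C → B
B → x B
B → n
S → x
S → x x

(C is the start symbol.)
C → B C'
C' → C S C'
C' → S C'
C' → ε
B → x B
B → n
S → x
S → x x

C is directly left-recursive. The standard transformation for
  A → A α₁ | ... | A α_m | β₁ | ... | β_n
is
  A  → β₁ A' | ... | β_n A'
  A' → α₁ A' | ... | α_m A' | ε

C → B becomes C → B C'
C → C C S becomes C' → C S C'
C → C S becomes C' → S C'
Add C' → ε

Productions for other non-terminals are unchanged:
  B → x B
  B → n
  S → x
  S → x x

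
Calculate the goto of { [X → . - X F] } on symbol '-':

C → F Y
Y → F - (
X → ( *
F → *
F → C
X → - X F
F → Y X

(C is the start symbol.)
GOTO(I, '-') = CLOSURE({ [A → αX.β] : [A → α.Xβ] ∈ I, X = '-' })

Items with dot before '-', with the dot advanced:
  [X → . - X F] → [X → - . X F]
Closure of the advanced items:
  [X → - . X F] has the dot before X: add [X → . ( *], [X → . - X F]

GOTO = { [X → - . X F], [X → . ( *], [X → . - X F] }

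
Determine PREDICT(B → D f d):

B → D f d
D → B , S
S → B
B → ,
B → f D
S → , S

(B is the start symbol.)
PREDICT(B → D f d) = (FIRST(RHS) \ {ε}) ∪ (FOLLOW(B) if ε ∈ FIRST(RHS), i.e. RHS ⇒* ε)
FIRST(D) = { ',', 'f' }
FIRST(D f d) = { ',', 'f' }
ε ∉ FIRST(D f d), so FOLLOW(B) is not added.
PREDICT(B → D f d) = { ',', 'f' }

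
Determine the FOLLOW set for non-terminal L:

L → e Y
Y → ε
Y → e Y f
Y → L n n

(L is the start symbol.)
{ $, 'n' }

L is the start symbol, so $ ∈ FOLLOW(L).
In Y → L n n: L is followed by n n, add FIRST(n n) \ {ε} = { 'n' }

Taking the union: FOLLOW(L) = { $, 'n' }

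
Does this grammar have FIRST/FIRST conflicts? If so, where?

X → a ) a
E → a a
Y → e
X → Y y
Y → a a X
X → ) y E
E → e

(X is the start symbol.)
A FIRST/FIRST conflict occurs when two productions N → α and N → β for the same non-terminal have FIRST(α) ∩ FIRST(β) ≠ ∅ (with ε ∈ FIRST of a nullable right-hand side, so two nullable alternatives also conflict).

FIRST sets of the non-terminals at (or reachable through a nullable prefix from) the front of some alternative:
  FIRST(Y) = { 'a', 'e' }

Productions for X:
  X → a ) a: FIRST = { 'a' }
  X → Y y: FIRST = { 'a', 'e' }
  X → ) y E: FIRST = { ')' }
Productions for E:
  E → a a: FIRST = { 'a' }
  E → e: FIRST = { 'e' }
Productions for Y:
  Y → e: FIRST = { 'e' }
  Y → a a X: FIRST = { 'a' }

Conflict for X: X → a ) a and X → Y y
  Overlap: { 'a' }

Answer: Yes. X → a ')' a / X → Y y on { 'a' }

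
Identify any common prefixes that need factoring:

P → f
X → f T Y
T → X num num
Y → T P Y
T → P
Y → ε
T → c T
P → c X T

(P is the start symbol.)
Left-factoring is needed when two productions for the same non-terminal
share a common prefix on the right-hand side.

Productions for P:
  P → f
  P → c X T
Productions for T:
  T → X num num
  T → P
  T → c T
Productions for Y:
  Y → T P Y
  Y → ε

No common prefixes found.

Answer: No, left-factoring is not needed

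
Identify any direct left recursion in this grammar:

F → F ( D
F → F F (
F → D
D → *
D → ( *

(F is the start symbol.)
F → F ( D: LEFT RECURSIVE (starts with F)
F → F F (: LEFT RECURSIVE (starts with F)
F → D: starts with D
D → *: starts with '*'
D → ( *: starts with '('

The grammar has direct left recursion on: F.

Answer: Yes, F is left-recursive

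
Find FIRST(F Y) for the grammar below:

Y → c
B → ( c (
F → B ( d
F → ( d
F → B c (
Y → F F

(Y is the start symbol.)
FIRST sets of the non-terminals involved (from the grammar, by fixed-point iteration):
  FIRST(F) = { '(' }

To compute FIRST(F Y), process the symbols left to right:
Symbol F is a non-terminal. Add FIRST(F) \ {ε} = { '(' }
F is not nullable (ε ∉ FIRST(F)), so stop here.
FIRST(F Y) = { '(' }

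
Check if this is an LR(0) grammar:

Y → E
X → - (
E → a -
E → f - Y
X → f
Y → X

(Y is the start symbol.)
Augment with Y' → Y and build the canonical LR(0) collection (I0 = CLOSURE({[Y' → . Y]}), then GOTO on every symbol after a dot until no new states appear). It has 11 states:
  I0: { [E → . a -], [E → . f - Y], [X → . - (], [X → . f], [Y → . E], [Y → . X], [Y' → . Y] }  — shift
  I1: { [X → - . (] }  — shift
  I2: { [Y → E .] }  — reduce
  I3: { [Y → X .] }  — reduce
  I4: { [Y' → Y .] }  — accept
  I5: { [E → a . -] }  — shift
  I6: { [E → f . - Y], [X → f .] }  — shift, reduce
  I7: { [E → . a -], [E → . f - Y], [E → f - . Y], [X → . - (], [X → . f], [Y → . E], [Y → . X] }  — shift
  I8: { [E → f - Y .] }  — reduce
  I9: { [E → a - .] }  — reduce
  I10: { [X → - ( .] }  — reduce

Conflict in state I6:
  Shift-reduce conflict between [X → f .] and [E → f . - Y]
So the grammar is NOT LR(0).

Answer: No. Shift-reduce conflict between [X → f .] and [E → f . - Y]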